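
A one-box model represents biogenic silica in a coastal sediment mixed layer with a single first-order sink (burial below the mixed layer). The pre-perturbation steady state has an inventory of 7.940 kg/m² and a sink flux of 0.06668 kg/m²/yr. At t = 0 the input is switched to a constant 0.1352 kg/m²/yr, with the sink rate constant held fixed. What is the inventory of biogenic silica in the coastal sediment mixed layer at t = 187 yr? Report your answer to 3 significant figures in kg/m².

The sink rate constant is k = F₀/M₀ = 0.06668/7.940 = 0.008398 yr⁻¹.
Solving dM/dt = F₁ − kM with M(0) = M₀ gives M(t) = F₁/k + (M₀ − F₁/k)·e^(−kt).
F₁/k = 0.1352/0.008398 = 16.099 kg/m²; kt = 0.008398 × 187 = 1.570, e^(−kt) = 0.2080.
M(187) = 16.099 + (7.940 − 16.099) × 0.2080 = 16.099 − 1.697 = 14.402 kg/m².

14.4 kg/m²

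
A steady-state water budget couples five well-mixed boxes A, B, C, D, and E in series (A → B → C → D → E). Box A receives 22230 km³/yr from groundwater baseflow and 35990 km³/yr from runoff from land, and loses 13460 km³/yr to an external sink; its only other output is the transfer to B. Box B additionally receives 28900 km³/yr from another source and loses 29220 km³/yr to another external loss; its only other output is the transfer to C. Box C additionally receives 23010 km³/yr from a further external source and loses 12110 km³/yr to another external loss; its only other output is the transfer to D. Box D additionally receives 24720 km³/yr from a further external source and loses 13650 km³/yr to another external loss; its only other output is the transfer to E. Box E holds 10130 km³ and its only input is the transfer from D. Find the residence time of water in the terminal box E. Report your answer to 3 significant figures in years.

Box A: F(A→B) = (22230 + 35990) − 13460 = 44760 km³/yr.
Box B: F(B→C) = (44760 + 28900) − 29220 = 44440 km³/yr.
Box C: F(C→D) = (44440 + 23010) − 12110 = 55340 km³/yr.
Box D: F(D→E) = (55340 + 24720) − 13650 = 66410 km³/yr.
Box E throughput = its input = 66410 km³/yr; τ = 10130 / 66410 = 0.1525 yr.

0.153 yr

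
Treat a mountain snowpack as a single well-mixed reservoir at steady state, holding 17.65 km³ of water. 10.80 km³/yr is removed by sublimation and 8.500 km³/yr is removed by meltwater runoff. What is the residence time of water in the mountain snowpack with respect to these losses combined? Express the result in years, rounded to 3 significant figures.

0.915 yr

Total removal = 10.80 + 8.500 = 19.300 km³/yr.
τ = M / ΣF_out = 17.65 / 19.300 = 0.9145 yr.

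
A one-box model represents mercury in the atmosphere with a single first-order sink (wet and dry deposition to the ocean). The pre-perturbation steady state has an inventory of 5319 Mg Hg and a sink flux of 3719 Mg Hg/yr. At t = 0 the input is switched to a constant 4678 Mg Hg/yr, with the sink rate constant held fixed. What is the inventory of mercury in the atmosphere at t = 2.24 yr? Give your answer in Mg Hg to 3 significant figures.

6400 Mg Hg

τ = M₀/F₀ = 5319/3719 = 1.430 yr; rate constant k = 1/τ.
New steady state M_∞ = F₁/k = F₁·τ = 4678 × 1.430 = 6690.6 Mg Hg.
M(t) = M_∞ + (M₀ − M_∞)·e^(−t/τ); t/τ = 2.24/1.430 = 1.566, so e^(−t/τ) = 0.2088.
M(t) = 6690.6 − 1372 × 0.2088 = 6404.1 Mg Hg.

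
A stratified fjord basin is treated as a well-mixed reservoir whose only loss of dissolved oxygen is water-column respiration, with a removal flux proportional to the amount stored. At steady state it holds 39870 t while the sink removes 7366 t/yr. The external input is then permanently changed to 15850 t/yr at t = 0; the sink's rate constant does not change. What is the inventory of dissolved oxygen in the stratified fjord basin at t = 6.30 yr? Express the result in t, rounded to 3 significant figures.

71500 t

The sink rate constant is k = F₀/M₀ = 7366/39870 = 0.1848 yr⁻¹.
Solving dM/dt = F₁ − kM with M(0) = M₀ gives M(t) = F₁/k + (M₀ − F₁/k)·e^(−kt).
F₁/k = 15850/0.1848 = 85791 t; kt = 0.1848 × 6.30 = 1.164, e^(−kt) = 0.3123.
M(6.30) = 85791 + (39870 − 85791) × 0.3123 = 85791 − 14340 = 71452 t.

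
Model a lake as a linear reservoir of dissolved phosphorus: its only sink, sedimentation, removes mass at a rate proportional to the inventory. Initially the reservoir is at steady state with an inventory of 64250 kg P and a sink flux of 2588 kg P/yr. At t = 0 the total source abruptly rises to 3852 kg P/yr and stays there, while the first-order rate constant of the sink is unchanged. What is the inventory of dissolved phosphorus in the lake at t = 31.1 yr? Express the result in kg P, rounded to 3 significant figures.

The sink rate constant is k = F₀/M₀ = 2588/64250 = 0.04028 yr⁻¹.
Solving dM/dt = F₁ − kM with M(0) = M₀ gives M(t) = F₁/k + (M₀ − F₁/k)·e^(−kt).
F₁/k = 3852/0.04028 = 95630 kg P; kt = 0.04028 × 31.1 = 1.253, e^(−kt) = 0.2857.
M(31.1) = 95630 + (64250 − 95630) × 0.2857 = 95630 − 8966 = 86664 kg P.

86700 kg P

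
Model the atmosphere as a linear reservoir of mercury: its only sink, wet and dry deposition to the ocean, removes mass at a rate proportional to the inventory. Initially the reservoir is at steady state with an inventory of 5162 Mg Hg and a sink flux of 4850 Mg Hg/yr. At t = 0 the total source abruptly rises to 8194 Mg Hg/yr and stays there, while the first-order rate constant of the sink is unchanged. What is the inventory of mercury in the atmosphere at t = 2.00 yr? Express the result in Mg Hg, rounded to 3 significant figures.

8180 Mg Hg

τ = M₀/F₀ = 5162/4850 = 1.064 yr; rate constant k = 1/τ.
New steady state M_∞ = F₁/k = F₁·τ = 8194 × 1.064 = 8721.1 Mg Hg.
M(t) = M_∞ + (M₀ − M_∞)·e^(−t/τ); t/τ = 2.00/1.064 = 1.879, so e^(−t/τ) = 0.1527.
M(t) = 8721.1 − 3559 × 0.1527 = 8177.6 Mg Hg.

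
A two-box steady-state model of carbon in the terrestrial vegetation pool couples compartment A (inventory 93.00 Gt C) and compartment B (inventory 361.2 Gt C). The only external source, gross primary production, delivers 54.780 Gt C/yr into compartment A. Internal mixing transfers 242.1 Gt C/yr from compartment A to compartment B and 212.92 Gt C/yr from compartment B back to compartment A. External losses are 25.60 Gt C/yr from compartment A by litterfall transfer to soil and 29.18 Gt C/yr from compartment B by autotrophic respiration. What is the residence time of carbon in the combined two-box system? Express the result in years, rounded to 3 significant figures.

8.29 yr

Treat the two boxes together as one reservoir: the mixing fluxes between them are internal recycling, so τ = ΣM / Σ(external losses).
M_total = 93.00 + 361.2 = 454.20 Gt C.
ΣF_external_out = 25.60 + 29.18 = 54.780 Gt C/yr.
τ = M_total / ΣF_ext = 454.20 / 54.780 = 8.291 yr.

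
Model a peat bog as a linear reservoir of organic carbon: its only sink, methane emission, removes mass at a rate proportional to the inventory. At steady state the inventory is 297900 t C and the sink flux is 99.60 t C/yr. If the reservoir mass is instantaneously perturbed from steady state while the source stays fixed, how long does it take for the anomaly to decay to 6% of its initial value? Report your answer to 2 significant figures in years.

For a linear reservoir the anomaly decays as exp(−t/τ) with τ = M/F = 297900/99.60 = 2991 yr.
exp(−t/τ) = 0.06 ⇒ t = −τ ln(0.06) = 2991 × 2.813 = 8415 yr.

8400 yr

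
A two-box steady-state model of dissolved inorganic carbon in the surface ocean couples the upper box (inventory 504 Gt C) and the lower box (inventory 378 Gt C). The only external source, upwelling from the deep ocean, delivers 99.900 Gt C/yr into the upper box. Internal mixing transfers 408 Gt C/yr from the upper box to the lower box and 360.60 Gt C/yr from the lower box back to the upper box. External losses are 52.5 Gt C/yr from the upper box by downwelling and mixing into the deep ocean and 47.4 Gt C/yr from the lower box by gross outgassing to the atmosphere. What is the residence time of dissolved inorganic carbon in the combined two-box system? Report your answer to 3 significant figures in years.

8.83 yr

Residence time in the combined system uses the total inventory and the total *external* removal — internal exchanges between the two boxes cancel.
M_total = 504 + 378 = 882.00 Gt C.
ΣF_external_out = 52.5 + 47.4 = 99.900 Gt C/yr.
τ = M_total / ΣF_ext = 882.00 / 99.900 = 8.829 yr.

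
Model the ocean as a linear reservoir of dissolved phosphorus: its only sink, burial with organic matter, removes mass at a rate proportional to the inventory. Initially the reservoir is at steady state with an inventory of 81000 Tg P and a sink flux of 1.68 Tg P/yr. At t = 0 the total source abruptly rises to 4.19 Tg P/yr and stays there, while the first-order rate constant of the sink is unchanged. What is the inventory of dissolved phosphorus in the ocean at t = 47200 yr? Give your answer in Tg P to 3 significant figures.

157000 Tg P

Residence time τ = M₀/F₀ = 48210 yr. The eventual steady state is M_∞ = M₀·(F₁/F₀) = 81000 × 4.19/1.68 = 202020 Tg P.
The anomaly ΔM(t) = M(t) − M_∞ decays as ΔM₀·e^(−t/τ) with ΔM₀ = 81000 − 202020 = −121000 Tg P.
At t = 47200 yr, e^(−t/τ) = e^(−0.9790) = 0.3757, so ΔM = −45470 Tg P and M = 202020 − 45470 = 156550 Tg P.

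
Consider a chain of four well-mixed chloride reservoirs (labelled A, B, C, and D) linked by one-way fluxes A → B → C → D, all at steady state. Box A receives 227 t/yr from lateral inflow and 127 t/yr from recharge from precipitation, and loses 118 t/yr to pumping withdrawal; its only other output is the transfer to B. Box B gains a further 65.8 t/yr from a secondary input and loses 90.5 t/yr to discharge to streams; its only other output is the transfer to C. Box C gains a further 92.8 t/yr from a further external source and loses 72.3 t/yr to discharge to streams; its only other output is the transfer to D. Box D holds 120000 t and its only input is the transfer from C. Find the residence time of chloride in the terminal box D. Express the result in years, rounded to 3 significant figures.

518 yr

Box A: F(A→B) = (227 + 127) − 118 = 236.00 t/yr.
Box B: F(B→C) = (236.00 + 65.8) − 90.5 = 211.30 t/yr.
Box C: F(C→D) = (211.30 + 92.8) − 72.3 = 231.80 t/yr.
Box D throughput = its input = 231.80 t/yr; τ = 120000 / 231.80 = 517.7 yr.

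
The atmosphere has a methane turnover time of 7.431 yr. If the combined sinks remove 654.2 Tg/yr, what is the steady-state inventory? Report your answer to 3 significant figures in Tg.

τ = M/F ⇒ M = τ × F = 7.431 × 654.2 = 4861 Tg.

4860 Tg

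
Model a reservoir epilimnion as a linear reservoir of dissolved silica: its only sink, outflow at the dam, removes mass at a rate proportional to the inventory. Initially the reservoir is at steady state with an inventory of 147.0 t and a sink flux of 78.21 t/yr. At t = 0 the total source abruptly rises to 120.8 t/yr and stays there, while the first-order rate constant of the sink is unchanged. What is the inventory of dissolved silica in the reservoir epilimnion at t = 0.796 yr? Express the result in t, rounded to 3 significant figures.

τ = M₀/F₀ = 147.0/78.21 = 1.880 yr; rate constant k = 1/τ.
New steady state M_∞ = F₁/k = F₁·τ = 120.8 × 1.880 = 227.05 t.
M(t) = M_∞ + (M₀ − M_∞)·e^(−t/τ); t/τ = 0.796/1.880 = 0.4235, so e^(−t/τ) = 0.6547.
M(t) = 227.05 − 80.05 × 0.6547 = 174.64 t.

175 t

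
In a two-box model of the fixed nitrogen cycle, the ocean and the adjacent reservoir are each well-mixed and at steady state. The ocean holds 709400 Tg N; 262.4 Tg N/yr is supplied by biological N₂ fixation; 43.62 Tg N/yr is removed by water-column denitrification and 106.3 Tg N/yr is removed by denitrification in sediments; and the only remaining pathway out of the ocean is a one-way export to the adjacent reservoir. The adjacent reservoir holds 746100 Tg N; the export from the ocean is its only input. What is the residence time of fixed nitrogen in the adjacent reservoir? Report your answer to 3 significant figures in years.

Balance the ocean: ΣF_in = 262.40 Tg N/yr.
Export to the adjacent reservoir = ΣF_in − (43.62 + 106.3) = 112.48 Tg N/yr.
At steady state the output of the adjacent reservoir equals its input, 112.48 Tg N/yr.
τ = M / F = 746100 / 112.48 = 6633 yr.

6630 yr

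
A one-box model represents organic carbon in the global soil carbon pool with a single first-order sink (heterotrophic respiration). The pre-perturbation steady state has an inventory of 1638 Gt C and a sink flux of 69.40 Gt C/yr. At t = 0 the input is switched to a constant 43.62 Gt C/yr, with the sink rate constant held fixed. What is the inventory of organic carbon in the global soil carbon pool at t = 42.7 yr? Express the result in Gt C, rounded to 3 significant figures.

Residence time τ = M₀/F₀ = 23.60 yr. The eventual steady state is M_∞ = M₀·(F₁/F₀) = 1638 × 43.62/69.40 = 1029.5 Gt C.
The anomaly ΔM(t) = M(t) − M_∞ decays as ΔM₀·e^(−t/τ) with ΔM₀ = 1638 − 1029.5 = 608.5 Gt C.
At t = 42.7 yr, e^(−t/τ) = e^(−1.809) = 0.1638, so ΔM = 99.66 Gt C and M = 1029.5 + 99.66 = 1129.2 Gt C.

1130 Gt C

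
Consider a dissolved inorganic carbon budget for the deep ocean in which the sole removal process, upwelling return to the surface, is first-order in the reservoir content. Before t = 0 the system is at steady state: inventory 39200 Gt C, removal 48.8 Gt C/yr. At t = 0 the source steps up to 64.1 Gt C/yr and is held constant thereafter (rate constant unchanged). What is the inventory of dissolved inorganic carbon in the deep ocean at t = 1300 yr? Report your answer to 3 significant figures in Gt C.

49100 Gt C

The sink rate constant is k = F₀/M₀ = 48.8/39200 = 0.001245 yr⁻¹.
Solving dM/dt = F₁ − kM with M(0) = M₀ gives M(t) = F₁/k + (M₀ − F₁/k)·e^(−kt).
F₁/k = 64.1/0.001245 = 51490 Gt C; kt = 0.001245 × 1300 = 1.618, e^(−kt) = 0.1982.
M(1300) = 51490 + (39200 − 51490) × 0.1982 = 51490 − 2436 = 49054 Gt C.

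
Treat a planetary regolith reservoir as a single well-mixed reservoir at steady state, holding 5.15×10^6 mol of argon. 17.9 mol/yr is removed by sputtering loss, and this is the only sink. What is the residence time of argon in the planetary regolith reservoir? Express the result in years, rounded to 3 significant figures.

τ = M / F = 5.15×10^6 / 17.9 = 287700 yr.

288000 yr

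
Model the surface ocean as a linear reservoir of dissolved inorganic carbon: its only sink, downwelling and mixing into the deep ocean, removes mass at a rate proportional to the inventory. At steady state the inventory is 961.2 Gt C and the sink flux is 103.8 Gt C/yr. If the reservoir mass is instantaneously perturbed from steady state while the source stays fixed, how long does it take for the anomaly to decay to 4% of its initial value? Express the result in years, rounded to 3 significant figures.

For a linear reservoir the anomaly decays as exp(−t/τ) with τ = M/F = 961.2/103.8 = 9.260 yr.
exp(−t/τ) = 0.04 ⇒ t = −τ ln(0.04) = 9.260 × 3.219 = 29.81 yr.

29.8 yr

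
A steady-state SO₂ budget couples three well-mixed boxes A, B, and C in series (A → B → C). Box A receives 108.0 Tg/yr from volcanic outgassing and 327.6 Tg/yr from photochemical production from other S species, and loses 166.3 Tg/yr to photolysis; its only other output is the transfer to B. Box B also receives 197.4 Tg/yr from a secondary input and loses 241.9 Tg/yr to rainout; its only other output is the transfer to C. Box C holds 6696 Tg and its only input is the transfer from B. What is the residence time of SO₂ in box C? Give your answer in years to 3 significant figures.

29.8 yr

Box A: F(A→B) = (108.0 + 327.6) − 166.3 = 269.30 Tg/yr.
Box B: F(B→C) = (269.30 + 197.4) − 241.9 = 224.80 Tg/yr.
Box C throughput = its input = 224.80 Tg/yr; τ = 6696 / 224.80 = 29.79 yr.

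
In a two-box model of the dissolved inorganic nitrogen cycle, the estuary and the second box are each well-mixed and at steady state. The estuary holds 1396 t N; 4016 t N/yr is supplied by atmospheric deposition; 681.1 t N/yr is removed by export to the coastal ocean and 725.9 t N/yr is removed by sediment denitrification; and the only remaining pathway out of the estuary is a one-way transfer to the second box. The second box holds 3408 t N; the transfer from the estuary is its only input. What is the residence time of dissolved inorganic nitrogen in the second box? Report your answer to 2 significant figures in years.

Balance the estuary: ΣF_in = 4016.0 t N/yr.
Transfer to the second box = ΣF_in − (681.1 + 725.9) = 2609.0 t N/yr.
At steady state the output of the second box equals its input, 2609.0 t N/yr.
τ = M / F = 3408 / 2609.0 = 1.306 yr.

1.3 yr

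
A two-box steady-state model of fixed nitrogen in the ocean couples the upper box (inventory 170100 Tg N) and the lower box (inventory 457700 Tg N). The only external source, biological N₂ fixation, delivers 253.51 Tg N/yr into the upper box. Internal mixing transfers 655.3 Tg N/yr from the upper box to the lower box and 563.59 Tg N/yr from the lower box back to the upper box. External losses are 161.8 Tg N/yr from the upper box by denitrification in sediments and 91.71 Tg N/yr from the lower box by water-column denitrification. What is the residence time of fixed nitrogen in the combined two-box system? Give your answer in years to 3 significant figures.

For the system as a whole, the A↔B exchange is internal and contributes nothing to the throughput; only the external sinks remove mass.
M_total = 170100 + 457700 = 627800 Tg N.
ΣF_external_out = 161.8 + 91.71 = 253.51 Tg N/yr.
τ = M_total / ΣF_ext = 627800 / 253.51 = 2476 yr.

2480 yr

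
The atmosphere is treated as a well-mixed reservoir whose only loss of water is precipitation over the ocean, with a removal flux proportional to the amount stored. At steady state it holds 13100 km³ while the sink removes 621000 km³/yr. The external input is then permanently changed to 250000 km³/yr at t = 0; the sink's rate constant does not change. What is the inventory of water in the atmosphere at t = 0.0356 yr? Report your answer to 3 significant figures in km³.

Residence time τ = M₀/F₀ = 0.02110 yr. The eventual steady state is M_∞ = M₀·(F₁/F₀) = 13100 × 250000/621000 = 5273.8 km³.
The anomaly ΔM(t) = M(t) − M_∞ decays as ΔM₀·e^(−t/τ) with ΔM₀ = 13100 − 5273.8 = 7826 km³.
At t = 0.0356 yr, e^(−t/τ) = e^(−1.688) = 0.1850, so ΔM = 1448 km³ and M = 5273.8 + 1448 = 6721.3 km³.

6720 km³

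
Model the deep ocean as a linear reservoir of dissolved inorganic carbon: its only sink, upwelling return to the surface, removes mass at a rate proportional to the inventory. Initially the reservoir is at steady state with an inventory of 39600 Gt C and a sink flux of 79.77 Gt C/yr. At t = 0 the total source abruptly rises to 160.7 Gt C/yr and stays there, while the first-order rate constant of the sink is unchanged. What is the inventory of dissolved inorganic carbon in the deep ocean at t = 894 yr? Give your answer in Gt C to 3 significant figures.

The sink rate constant is k = F₀/M₀ = 79.77/39600 = 0.002014 yr⁻¹.
Solving dM/dt = F₁ − kM with M(0) = M₀ gives M(t) = F₁/k + (M₀ − F₁/k)·e^(−kt).
F₁/k = 160.7/0.002014 = 79776 Gt C; kt = 0.002014 × 894 = 1.801, e^(−kt) = 0.1652.
M(894) = 79776 + (39600 − 79776) × 0.1652 = 79776 − 6635 = 73141 Gt C.

73100 Gt C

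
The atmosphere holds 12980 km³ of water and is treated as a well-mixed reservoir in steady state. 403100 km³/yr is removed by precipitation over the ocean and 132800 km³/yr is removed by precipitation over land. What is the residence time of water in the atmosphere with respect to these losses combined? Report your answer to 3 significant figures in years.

Total removal = 403100 + 132800 = 535900 km³/yr.
τ = M / ΣF_out = 12980 / 535900 = 0.02422 yr.

0.0242 yr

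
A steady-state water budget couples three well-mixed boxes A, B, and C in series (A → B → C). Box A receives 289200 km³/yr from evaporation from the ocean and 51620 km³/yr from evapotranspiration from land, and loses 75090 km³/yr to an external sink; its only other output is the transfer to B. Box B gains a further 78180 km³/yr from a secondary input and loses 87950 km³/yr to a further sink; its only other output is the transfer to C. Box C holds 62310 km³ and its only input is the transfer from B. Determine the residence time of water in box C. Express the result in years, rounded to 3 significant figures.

Box A: F(A→B) = (289200 + 51620) − 75090 = 265730 km³/yr.
Box B: F(B→C) = (265730 + 78180) − 87950 = 255960 km³/yr.
Box C throughput = its input = 255960 km³/yr; τ = 62310 / 255960 = 0.2434 yr.

0.243 yr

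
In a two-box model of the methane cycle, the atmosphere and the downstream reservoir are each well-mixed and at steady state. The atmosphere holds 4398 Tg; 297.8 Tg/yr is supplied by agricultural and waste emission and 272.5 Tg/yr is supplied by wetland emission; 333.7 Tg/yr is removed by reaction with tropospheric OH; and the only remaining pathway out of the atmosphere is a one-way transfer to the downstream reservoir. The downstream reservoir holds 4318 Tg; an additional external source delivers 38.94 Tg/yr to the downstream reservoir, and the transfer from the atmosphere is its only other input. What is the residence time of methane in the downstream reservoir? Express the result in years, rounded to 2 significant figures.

16 yr

Balance the atmosphere: ΣF_in = 297.8 + 272.5 = 570.30 Tg/yr.
Transfer to the downstream reservoir = ΣF_in − (333.7) = 236.60 Tg/yr.
Total input to the downstream reservoir = 236.60 + 38.94 = 275.54 Tg/yr; at steady state this equals its total output.
τ = M / F = 4318 / 275.54 = 15.67 yr.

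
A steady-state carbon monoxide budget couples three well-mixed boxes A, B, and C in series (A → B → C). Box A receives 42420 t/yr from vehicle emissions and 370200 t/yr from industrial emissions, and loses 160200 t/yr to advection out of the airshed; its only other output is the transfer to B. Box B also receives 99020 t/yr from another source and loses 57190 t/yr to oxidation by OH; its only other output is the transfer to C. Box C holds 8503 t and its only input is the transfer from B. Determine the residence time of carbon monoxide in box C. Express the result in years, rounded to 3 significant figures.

0.0289 yr

Box A: F(A→B) = (42420 + 370200) − 160200 = 252420 t/yr.
Box B: F(B→C) = (252420 + 99020) − 57190 = 294250 t/yr.
Box C throughput = its input = 294250 t/yr; τ = 8503 / 294250 = 0.02890 yr.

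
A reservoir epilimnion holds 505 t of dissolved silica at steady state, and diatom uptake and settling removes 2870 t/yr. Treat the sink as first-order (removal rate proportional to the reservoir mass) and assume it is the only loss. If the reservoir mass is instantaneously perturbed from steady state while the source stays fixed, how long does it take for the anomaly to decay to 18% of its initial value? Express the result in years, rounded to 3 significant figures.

For a linear reservoir the anomaly decays as exp(−t/τ) with τ = M/F = 505/2870 = 0.1760 yr.
exp(−t/τ) = 0.18 ⇒ t = −τ ln(0.18) = 0.1760 × 1.715 = 0.3017 yr.

0.302 yr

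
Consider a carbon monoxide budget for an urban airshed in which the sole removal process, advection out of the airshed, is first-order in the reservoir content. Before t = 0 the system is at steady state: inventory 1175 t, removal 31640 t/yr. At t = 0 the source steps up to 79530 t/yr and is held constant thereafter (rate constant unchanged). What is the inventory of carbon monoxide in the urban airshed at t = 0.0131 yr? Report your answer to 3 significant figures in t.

The sink rate constant is k = F₀/M₀ = 31640/1175 = 26.93 yr⁻¹.
Solving dM/dt = F₁ − kM with M(0) = M₀ gives M(t) = F₁/k + (M₀ − F₁/k)·e^(−kt).
F₁/k = 79530/26.93 = 2953.5 t; kt = 26.93 × 0.0131 = 0.3528, e^(−kt) = 0.7028.
M(0.0131) = 2953.5 + (1175 − 2953.5) × 0.7028 = 2953.5 − 1250 = 1703.6 t.

1700 t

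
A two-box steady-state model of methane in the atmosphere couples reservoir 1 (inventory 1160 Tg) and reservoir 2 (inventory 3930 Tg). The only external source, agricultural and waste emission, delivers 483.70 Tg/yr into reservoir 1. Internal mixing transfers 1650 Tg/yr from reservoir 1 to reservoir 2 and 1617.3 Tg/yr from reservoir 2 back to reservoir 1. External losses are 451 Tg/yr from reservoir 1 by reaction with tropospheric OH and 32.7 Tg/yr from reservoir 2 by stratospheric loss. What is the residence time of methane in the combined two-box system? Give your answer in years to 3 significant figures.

Residence time in the combined system uses the total inventory and the total *external* removal — internal exchanges between the two boxes cancel.
M_total = 1160 + 3930 = 5090.0 Tg.
ΣF_external_out = 451 + 32.7 = 483.70 Tg/yr.
τ = M_total / ΣF_ext = 5090.0 / 483.70 = 10.52 yr.

10.5 yr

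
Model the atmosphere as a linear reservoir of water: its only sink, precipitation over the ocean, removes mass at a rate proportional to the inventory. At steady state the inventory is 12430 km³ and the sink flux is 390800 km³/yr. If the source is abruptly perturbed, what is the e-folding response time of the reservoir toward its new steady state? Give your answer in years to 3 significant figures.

For a linear reservoir the response time equals the residence time τ = M/F.
τ = 12430 / 390800 = 0.03181 yr.

0.0318 yr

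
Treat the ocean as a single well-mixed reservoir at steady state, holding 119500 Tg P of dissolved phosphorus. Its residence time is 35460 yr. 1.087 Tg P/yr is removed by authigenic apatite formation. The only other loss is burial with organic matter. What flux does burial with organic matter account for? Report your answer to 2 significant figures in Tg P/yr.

2.3 Tg P/yr

Total removal F = M/τ = 119500 / 35460 = 3.370 Tg P/yr.
Burial with organic matter = F − (1.087) = 3.370 − 1.087 = 2.283 Tg P/yr.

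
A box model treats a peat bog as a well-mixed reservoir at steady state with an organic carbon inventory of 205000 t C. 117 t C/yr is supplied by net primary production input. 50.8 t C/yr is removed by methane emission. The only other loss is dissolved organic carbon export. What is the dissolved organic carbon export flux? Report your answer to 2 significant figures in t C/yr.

At steady state ΣF_in = ΣF_out.
ΣF_in = 117.00 t C/yr.
Dissolved organic carbon export flux = ΣF_in − (50.8) = 117.00 − 50.80 = 66.20 t C/yr.

66 t C/yr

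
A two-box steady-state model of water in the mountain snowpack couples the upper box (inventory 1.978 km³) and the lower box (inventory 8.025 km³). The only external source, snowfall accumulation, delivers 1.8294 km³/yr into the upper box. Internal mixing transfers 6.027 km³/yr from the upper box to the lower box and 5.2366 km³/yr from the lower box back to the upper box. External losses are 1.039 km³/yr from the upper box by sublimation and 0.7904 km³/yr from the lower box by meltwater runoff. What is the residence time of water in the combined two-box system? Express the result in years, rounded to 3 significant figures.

Treat the two boxes together as one reservoir: the mixing fluxes between them are internal recycling, so τ = ΣM / Σ(external losses).
M_total = 1.978 + 8.025 = 10.003 km³.
ΣF_external_out = 1.039 + 0.7904 = 1.8294 km³/yr.
τ = M_total / ΣF_ext = 10.003 / 1.8294 = 5.468 yr.

5.47 yr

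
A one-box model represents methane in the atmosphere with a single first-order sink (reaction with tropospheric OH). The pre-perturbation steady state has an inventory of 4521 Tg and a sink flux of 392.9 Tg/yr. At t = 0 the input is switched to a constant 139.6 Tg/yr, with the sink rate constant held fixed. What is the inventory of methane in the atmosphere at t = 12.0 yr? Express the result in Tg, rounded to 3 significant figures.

2630 Tg

τ = M₀/F₀ = 4521/392.9 = 11.51 yr; rate constant k = 1/τ.
New steady state M_∞ = F₁/k = F₁·τ = 139.6 × 11.51 = 1606.3 Tg.
M(t) = M_∞ + (M₀ − M_∞)·e^(−t/τ); t/τ = 12.0/11.51 = 1.043, so e^(−t/τ) = 0.3524.
M(t) = 1606.3 + 2915 × 0.3524 = 2633.6 Tg.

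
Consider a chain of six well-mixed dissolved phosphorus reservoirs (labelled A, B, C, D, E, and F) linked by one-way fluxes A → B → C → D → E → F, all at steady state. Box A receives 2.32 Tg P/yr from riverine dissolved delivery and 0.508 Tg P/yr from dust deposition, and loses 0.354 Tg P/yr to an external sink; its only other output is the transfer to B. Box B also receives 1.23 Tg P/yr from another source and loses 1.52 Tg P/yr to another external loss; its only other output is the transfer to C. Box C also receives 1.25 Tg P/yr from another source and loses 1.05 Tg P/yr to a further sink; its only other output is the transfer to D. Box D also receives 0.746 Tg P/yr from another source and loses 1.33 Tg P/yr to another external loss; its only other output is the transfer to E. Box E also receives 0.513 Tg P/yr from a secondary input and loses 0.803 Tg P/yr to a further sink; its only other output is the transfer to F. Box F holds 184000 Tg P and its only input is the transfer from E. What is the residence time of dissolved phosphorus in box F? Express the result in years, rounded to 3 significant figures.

122000 yr

Box A: F(A→B) = (2.32 + 0.508) − 0.354 = 2.4740 Tg P/yr.
Box B: F(B→C) = (2.4740 + 1.23) − 1.52 = 2.1840 Tg P/yr.
Box C: F(C→D) = (2.1840 + 1.25) − 1.05 = 2.3840 Tg P/yr.
Box D: F(D→E) = (2.3840 + 0.746) − 1.33 = 1.8000 Tg P/yr.
Box E: F(E→F) = (1.8000 + 0.513) − 0.803 = 1.5100 Tg P/yr.
Box F throughput = its input = 1.5100 Tg P/yr; τ = 184000 / 1.5100 = 121900 yr.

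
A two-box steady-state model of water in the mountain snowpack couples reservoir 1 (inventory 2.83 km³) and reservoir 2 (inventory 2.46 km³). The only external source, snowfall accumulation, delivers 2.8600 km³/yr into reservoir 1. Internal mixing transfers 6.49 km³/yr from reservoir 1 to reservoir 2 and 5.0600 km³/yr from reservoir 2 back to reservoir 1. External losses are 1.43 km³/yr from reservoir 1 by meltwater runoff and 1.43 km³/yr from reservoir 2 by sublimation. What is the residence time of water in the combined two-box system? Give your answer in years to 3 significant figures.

1.85 yr

Treat the two boxes together as one reservoir: the mixing fluxes between them are internal recycling, so τ = ΣM / Σ(external losses).
M_total = 2.83 + 2.46 = 5.2900 km³.
ΣF_external_out = 1.43 + 1.43 = 2.8600 km³/yr.
τ = M_total / ΣF_ext = 5.2900 / 2.8600 = 1.850 yr.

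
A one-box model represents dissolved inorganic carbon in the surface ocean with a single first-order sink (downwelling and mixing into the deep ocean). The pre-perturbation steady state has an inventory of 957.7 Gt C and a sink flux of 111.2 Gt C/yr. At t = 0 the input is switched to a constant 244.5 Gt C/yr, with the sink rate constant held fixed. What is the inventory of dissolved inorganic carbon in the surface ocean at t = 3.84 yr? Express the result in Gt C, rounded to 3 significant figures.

Residence time τ = M₀/F₀ = 8.612 yr. The eventual steady state is M_∞ = M₀·(F₁/F₀) = 957.7 × 244.5/111.2 = 2105.7 Gt C.
The anomaly ΔM(t) = M(t) − M_∞ decays as ΔM₀·e^(−t/τ) with ΔM₀ = 957.7 − 2105.7 = −1148 Gt C.
At t = 3.84 yr, e^(−t/τ) = e^(−0.4459) = 0.6403, so ΔM = −735.0 Gt C and M = 2105.7 − 735.0 = 1370.7 Gt C.

1370 Gt C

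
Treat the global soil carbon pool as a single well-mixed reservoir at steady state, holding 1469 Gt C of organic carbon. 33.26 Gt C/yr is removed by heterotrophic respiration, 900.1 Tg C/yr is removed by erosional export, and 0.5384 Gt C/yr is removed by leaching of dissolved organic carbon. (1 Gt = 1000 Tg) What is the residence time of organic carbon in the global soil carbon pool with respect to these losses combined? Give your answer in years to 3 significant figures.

42.3 yr

Convert the erosional export flux: 900.1 Tg C/yr = 0.9001 Gt C/yr.
Total removal = 33.26 + 0.9001 + 0.5384 = 34.698 Gt C/yr.
τ = M / ΣF_out = 1469 / 34.698 = 42.34 yr.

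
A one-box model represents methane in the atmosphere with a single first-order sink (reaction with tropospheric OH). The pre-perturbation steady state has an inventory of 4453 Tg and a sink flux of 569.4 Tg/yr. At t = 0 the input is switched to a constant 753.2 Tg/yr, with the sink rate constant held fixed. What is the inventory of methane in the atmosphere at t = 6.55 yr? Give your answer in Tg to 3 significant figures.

5270 Tg

Residence time τ = M₀/F₀ = 7.821 yr. The eventual steady state is M_∞ = M₀·(F₁/F₀) = 4453 × 753.2/569.4 = 5890.4 Tg.
The anomaly ΔM(t) = M(t) − M_∞ decays as ΔM₀·e^(−t/τ) with ΔM₀ = 4453 − 5890.4 = −1437 Tg.
At t = 6.55 yr, e^(−t/τ) = e^(−0.8375) = 0.4328, so ΔM = −622.1 Tg and M = 5890.4 − 622.1 = 5268.3 Tg.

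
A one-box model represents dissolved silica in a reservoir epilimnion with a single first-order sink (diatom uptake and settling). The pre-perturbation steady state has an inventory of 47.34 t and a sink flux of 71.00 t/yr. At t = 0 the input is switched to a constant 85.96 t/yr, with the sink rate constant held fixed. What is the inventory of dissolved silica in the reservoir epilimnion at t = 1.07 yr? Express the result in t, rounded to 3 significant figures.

The sink rate constant is k = F₀/M₀ = 71.00/47.34 = 1.500 yr⁻¹.
Solving dM/dt = F₁ − kM with M(0) = M₀ gives M(t) = F₁/k + (M₀ − F₁/k)·e^(−kt).
F₁/k = 85.96/1.500 = 57.315 t; kt = 1.500 × 1.07 = 1.605, e^(−kt) = 0.2009.
M(1.07) = 57.315 + (47.34 − 57.315) × 0.2009 = 57.315 − 2.004 = 55.310 t.

55.3 t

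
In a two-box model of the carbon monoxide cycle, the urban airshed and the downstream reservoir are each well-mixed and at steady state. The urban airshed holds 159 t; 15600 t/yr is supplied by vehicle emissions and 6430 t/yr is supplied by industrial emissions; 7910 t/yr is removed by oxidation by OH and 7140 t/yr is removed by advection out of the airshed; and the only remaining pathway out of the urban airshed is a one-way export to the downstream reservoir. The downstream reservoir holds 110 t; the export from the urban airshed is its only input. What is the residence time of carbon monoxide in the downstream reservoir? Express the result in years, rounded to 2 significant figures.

Balance the urban airshed: ΣF_in = 15600 + 6430 = 22030 t/yr.
Export to the downstream reservoir = ΣF_in − (7910 + 7140) = 6980.0 t/yr.
At steady state the output of the downstream reservoir equals its input, 6980.0 t/yr.
τ = M / F = 110 / 6980.0 = 0.01576 yr.

0.016 yr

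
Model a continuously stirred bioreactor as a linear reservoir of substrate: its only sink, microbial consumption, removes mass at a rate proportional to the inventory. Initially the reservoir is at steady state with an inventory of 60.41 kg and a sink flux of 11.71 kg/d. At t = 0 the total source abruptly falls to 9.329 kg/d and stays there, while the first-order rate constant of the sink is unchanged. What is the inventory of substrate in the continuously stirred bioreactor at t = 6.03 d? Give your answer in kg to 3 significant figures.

51.9 kg

The sink rate constant is k = F₀/M₀ = 11.71/60.41 = 0.1938 d⁻¹.
Solving dM/dt = F₁ − kM with M(0) = M₀ gives M(t) = F₁/k + (M₀ − F₁/k)·e^(−kt).
F₁/k = 9.329/0.1938 = 48.127 kg; kt = 0.1938 × 6.03 = 1.169, e^(−kt) = 0.3107.
M(6.03) = 48.127 + (60.41 − 48.127) × 0.3107 = 48.127 + 3.817 = 51.943 kg.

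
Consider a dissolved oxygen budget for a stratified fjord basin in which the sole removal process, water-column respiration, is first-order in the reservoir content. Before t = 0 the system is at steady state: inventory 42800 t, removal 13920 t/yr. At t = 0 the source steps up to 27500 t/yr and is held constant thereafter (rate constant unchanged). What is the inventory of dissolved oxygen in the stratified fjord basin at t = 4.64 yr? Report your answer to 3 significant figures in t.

The sink rate constant is k = F₀/M₀ = 13920/42800 = 0.3252 yr⁻¹.
Solving dM/dt = F₁ − kM with M(0) = M₀ gives M(t) = F₁/k + (M₀ − F₁/k)·e^(−kt).
F₁/k = 27500/0.3252 = 84555 t; kt = 0.3252 × 4.64 = 1.509, e^(−kt) = 0.2211.
M(4.64) = 84555 + (42800 − 84555) × 0.2211 = 84555 − 9232 = 75322 t.

75300 t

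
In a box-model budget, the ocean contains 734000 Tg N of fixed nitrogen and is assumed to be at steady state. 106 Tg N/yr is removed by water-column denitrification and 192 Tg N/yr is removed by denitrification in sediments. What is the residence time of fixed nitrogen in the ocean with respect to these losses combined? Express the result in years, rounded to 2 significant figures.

2500 yr

Total removal = 106.0 + 192.0 = 298.00 Tg N/yr.
τ = M / ΣF_out = 734000 / 298.00 = 2463 yr.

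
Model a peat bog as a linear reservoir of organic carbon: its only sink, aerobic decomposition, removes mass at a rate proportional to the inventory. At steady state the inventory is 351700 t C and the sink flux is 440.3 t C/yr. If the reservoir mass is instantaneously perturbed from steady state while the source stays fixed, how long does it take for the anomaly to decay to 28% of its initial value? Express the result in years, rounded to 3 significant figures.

1020 yr

For a linear reservoir the anomaly decays as exp(−t/τ) with τ = M/F = 351700/440.3 = 798.8 yr.
exp(−t/τ) = 0.28 ⇒ t = −τ ln(0.28) = 798.8 × 1.273 = 1017 yr.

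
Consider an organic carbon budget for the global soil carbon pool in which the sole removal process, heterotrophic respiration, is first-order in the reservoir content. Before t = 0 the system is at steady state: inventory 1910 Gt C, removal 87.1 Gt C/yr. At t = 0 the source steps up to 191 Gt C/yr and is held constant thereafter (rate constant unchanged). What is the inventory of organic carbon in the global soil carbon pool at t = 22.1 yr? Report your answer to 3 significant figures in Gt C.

τ = M₀/F₀ = 1910/87.1 = 21.93 yr; rate constant k = 1/τ.
New steady state M_∞ = F₁/k = F₁·τ = 191 × 21.93 = 4188.4 Gt C.
M(t) = M_∞ + (M₀ − M_∞)·e^(−t/τ); t/τ = 22.1/21.93 = 1.008, so e^(−t/τ) = 0.3650.
M(t) = 4188.4 − 2278 × 0.3650 = 3356.7 Gt C.

3360 Gt C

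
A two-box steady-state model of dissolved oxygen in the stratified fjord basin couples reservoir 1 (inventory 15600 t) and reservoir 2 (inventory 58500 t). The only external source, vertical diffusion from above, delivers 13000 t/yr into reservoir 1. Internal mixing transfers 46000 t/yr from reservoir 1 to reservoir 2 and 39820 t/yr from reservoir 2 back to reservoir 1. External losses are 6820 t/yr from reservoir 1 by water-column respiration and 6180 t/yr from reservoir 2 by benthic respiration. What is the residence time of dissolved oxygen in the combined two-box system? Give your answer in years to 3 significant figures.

Treat the two boxes together as one reservoir: the mixing fluxes between them are internal recycling, so τ = ΣM / Σ(external losses).
M_total = 15600 + 58500 = 74100 t.
ΣF_external_out = 6820 + 6180 = 13000 t/yr.
τ = M_total / ΣF_ext = 74100 / 13000 = 5.700 yr.

5.70 yr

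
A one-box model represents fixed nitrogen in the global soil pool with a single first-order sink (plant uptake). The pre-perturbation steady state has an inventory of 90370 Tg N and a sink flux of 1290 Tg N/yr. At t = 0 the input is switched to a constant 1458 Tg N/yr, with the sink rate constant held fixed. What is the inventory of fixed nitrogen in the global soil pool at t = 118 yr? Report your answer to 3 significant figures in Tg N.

100000 Tg N

The sink rate constant is k = F₀/M₀ = 1290/90370 = 0.01427 yr⁻¹.
Solving dM/dt = F₁ − kM with M(0) = M₀ gives M(t) = F₁/k + (M₀ − F₁/k)·e^(−kt).
F₁/k = 1458/0.01427 = 102140 Tg N; kt = 0.01427 × 118 = 1.684, e^(−kt) = 0.1856.
M(118) = 102140 + (90370 − 102140) × 0.1856 = 102140 − 2184 = 99955 Tg N.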